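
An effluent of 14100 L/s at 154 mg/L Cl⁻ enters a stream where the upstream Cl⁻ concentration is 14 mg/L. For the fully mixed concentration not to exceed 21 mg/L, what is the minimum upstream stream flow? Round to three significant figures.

268000 L/s

Set C_mix = 21: (Q·14.00 + 14100·154.0) / (Q + 14100) = 21
→ Q = 14100·(154.0 − 21)/(21 − 14.00) = 267900 L/s.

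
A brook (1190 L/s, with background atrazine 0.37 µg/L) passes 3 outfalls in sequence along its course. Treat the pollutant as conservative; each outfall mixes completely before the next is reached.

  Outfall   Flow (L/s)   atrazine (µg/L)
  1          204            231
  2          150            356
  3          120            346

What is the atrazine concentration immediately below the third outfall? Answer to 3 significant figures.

Outfall 1: combined Q = 1394 L/s; C = (1190·0.3700 + 204.0·231.0)/1394 = 34.12 µg/L.
Outfall 2: combined Q = 1544 L/s; C = (1394·34.12 + 150.0·356.0)/1544 = 65.39 µg/L.
Outfall 3: combined Q = 1664 L/s; C = (1544·65.39 + 120.0·346.0)/1664 = 85.63 µg/L.

85.6 µg/L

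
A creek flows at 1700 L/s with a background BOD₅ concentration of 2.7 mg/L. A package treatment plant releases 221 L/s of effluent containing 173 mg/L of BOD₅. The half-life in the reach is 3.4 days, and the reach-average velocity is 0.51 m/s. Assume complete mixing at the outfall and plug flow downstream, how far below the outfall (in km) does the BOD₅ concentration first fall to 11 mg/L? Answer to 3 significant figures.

Mass balance: C = (1700·2.700 + 221.0·173.0) / 1921 = 42820/1921 = 22.29 mg/L.
Half-life 3.4 d → k = ln 2 / 3.4 = 0.2039 d⁻¹.
Set 22.29·exp(−k·t) = 11 → t = ln(22.29/11)/k = 299300 s = 83.15 h.
Distance = v·t = 0.51·299300 = 152700 m = 152.7 km.

153 km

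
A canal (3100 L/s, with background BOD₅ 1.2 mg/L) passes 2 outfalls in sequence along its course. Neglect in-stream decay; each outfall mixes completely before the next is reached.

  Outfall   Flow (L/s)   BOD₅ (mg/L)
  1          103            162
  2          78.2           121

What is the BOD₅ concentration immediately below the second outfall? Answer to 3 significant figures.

After outfall 1: Q = 3100 + 103.0 = 3203 L/s; C = (3100·1.200 + 103.0·162.0)/3203 = 6.371 mg/L.
After outfall 2: Q = 3203 + 78.20 = 3281 L/s; C = (3203·6.371 + 78.20·121.0)/3281 = 9.103 mg/L.

9.10 mg/L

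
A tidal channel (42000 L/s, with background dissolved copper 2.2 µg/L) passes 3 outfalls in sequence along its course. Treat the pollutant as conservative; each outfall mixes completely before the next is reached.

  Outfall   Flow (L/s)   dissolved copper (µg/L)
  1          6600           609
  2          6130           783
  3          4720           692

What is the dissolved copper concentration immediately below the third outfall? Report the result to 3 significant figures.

Outfall 1: combined Q = 48600 L/s; C = (42000·2.200 + 6600·609.0)/48600 = 84.60 µg/L.
Outfall 2: combined Q = 54730 L/s; C = (48600·84.60 + 6130·783.0)/54730 = 162.8 µg/L.
Outfall 3: combined Q = 59450 L/s; C = (54730·162.8 + 4720·692.0)/59450 = 204.8 µg/L.

205 µg/L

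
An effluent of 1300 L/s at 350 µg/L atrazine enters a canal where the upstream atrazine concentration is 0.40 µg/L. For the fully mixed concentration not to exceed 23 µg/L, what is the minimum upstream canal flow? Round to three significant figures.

18800 L/s

Set C_mix = 23: (Q·0.4000 + 1300·350.0) / (Q + 1300) = 23
→ Q = 1300·(350.0 − 23)/(23 − 0.4000) = 18810 L/s.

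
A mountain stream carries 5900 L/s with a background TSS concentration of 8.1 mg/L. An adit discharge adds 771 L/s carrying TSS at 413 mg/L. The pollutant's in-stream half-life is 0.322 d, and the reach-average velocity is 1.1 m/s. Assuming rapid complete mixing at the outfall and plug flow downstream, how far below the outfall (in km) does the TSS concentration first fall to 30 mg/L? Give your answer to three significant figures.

Flow-weighted average: C = (5900·8.100 + 771.0·413.0) / 6671 = 366200/6671 = 54.90 mg/L.
Half-life 0.322 d → k = ln 2 / 0.322 = 2.153 d⁻¹.
Set 54.90·exp(−k·t) = 30 → t = ln(54.90/30)/k = 24250 s = 6.737 h.
Distance = v·t = 1.1·24250 = 26680 m = 26.68 km.

26.7 km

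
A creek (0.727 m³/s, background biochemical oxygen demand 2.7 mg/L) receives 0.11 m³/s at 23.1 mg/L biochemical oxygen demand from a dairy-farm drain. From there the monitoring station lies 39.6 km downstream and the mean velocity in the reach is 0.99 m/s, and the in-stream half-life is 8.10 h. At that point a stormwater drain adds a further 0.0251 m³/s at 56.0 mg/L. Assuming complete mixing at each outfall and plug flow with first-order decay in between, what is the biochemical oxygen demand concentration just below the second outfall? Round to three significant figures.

3.65 mg/L

Mixed concentration C = ΣQC/ΣQ = (0.7270·2.700 + 0.1100·23.10) / 0.8370 = 4.504/0.8370 = 5.381 mg/L; combined flow 0.8370 m³/s.
Travel time t = 39.6·1000 / 0.99 = 40000 s = 11.11 h.
Half-life 8.10 h → k = ln 2 / 8.10 = 0.08557 h⁻¹ = 2.054 d⁻¹.
After decay, C = 5.381 × e^(−kt) = 5.381 × 0.3864 = 2.079 mg/L.
At the second outfall, C = (0.8370·2.079 + 0.02510·56.00) / (0.8370 + 0.02510) = 3.649 mg/L.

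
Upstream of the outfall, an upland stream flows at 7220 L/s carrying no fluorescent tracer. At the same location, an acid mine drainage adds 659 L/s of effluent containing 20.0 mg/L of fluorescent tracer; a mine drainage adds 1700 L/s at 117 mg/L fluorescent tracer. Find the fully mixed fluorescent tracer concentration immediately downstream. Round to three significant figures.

Conservation of mass: C = (7220·0 + 659.0·20.00 + 1700·117.0) / 9579 = 212100/9579 = 22.14 mg/L.

22.1 mg/L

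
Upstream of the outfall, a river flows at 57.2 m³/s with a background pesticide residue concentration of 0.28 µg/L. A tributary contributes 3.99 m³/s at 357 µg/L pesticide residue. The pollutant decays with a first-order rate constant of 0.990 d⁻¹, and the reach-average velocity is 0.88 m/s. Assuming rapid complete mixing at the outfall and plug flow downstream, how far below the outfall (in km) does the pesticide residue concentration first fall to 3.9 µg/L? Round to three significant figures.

Mixed concentration C = ΣQC/ΣQ = (57.20·0.2800 + 3.990·357.0) / 61.19 = 1440/61.19 = 23.54 µg/L.
Set 23.54·exp(−k·t) = 3.9 → t = ln(23.54/3.9)/k = 156900 s = 43.58 h.
Distance = v·t = 0.88·156900 = 138100 m = 138.1 km.

138 km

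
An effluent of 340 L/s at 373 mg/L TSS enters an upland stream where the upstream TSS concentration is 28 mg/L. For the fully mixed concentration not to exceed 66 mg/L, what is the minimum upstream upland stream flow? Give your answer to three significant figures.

Set C_mix = 66: (Q·28.00 + 340.0·373.0) / (Q + 340.0) = 66
→ Q = 340.0·(373.0 − 66)/(66 − 28.00) = 2747 L/s.

2750 L/s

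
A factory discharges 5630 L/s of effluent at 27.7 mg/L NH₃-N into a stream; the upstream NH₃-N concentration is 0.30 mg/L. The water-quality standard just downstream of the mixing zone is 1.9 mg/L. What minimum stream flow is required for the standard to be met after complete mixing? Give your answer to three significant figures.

90800 L/s

Set C_mix = 1.9: (Q·0.3000 + 5630·27.70) / (Q + 5630) = 1.9
→ Q = 5630·(27.70 − 1.9)/(1.9 − 0.3000) = 90780 L/s.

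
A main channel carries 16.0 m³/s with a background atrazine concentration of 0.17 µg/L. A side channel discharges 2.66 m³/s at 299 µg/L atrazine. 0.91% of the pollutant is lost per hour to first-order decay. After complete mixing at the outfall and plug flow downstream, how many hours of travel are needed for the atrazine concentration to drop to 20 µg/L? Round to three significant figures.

Conservation of mass: C = (16.00·0.1700 + 2.660·299.0) / 18.66 = 798.1/18.66 = 42.77 µg/L.
0.91%/h lost → k = −ln(1 − 0.0091) = 0.009142 h⁻¹.
42.77·exp(−k·t) = 20 → t = ln(42.77/20)/k = 299300 s = 83.14 h.

83.1 h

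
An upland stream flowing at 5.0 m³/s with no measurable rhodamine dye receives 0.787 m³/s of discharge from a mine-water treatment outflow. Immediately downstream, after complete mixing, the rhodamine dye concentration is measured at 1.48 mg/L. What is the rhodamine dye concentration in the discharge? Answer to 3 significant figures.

Mass balance: 5.000·0 + 0.7870·Cₑ = 5.787·1.480
→ Cₑ = (5.787·1.480 − 5.000·0) / 0.7870 = 10.88 mg/L.

10.9 mg/L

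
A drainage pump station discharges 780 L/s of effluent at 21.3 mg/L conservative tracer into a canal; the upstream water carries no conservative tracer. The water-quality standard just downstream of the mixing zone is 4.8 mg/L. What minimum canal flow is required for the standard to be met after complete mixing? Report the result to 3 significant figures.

2680 L/s

Set C_mix = 4.8: (Q·0 + 780.0·21.30) / (Q + 780.0) = 4.8
→ Q = 780.0·(21.30 − 4.8)/(4.8 − 0) = 2681 L/s.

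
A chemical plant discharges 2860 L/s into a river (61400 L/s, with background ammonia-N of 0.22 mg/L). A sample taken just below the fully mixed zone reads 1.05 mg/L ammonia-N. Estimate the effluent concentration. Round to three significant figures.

Mass balance: 61400·0.2200 + 2860·Cₑ = 64260·1.050
→ Cₑ = (64260·1.050 − 61400·0.2200) / 2860 = 18.87 mg/L.

18.9 mg/L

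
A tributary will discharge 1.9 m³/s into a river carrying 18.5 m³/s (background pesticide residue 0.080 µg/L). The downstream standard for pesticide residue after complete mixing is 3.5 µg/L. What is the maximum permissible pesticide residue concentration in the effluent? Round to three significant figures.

At the limit, (Qr·Cr + Qe·Cₑ)/(Qr + Qe) = 3.5:
Cₑ = (20.40·3.5 − 18.50·0.08000) / 1.900 = 36.80 µg/L.

36.8 µg/L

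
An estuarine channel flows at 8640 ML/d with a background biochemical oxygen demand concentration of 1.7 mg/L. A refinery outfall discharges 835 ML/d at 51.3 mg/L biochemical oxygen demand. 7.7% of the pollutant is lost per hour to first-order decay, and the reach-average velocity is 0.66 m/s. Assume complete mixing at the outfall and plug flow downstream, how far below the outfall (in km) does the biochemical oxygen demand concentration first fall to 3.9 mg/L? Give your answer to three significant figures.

13.1 km

Mass balance: C = (8640·1.700 + 835.0·51.30) / 9475 = 57520/9475 = 6.071 mg/L.
7.7%/h lost → k = −ln(1 − 0.077) = 0.08013 h⁻¹.
Set 6.071·exp(−k·t) = 3.9 → t = ln(6.071/3.9)/k = 19880 s = 5.523 h.
Distance = v·t = 0.66·19880 = 13120 m = 13.12 km.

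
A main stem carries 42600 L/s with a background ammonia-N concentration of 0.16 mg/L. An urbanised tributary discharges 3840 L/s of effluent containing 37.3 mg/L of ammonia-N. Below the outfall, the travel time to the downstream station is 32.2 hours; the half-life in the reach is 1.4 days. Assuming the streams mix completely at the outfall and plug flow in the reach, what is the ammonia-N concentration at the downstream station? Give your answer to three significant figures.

1.66 mg/L

Mixed concentration C = ΣQC/ΣQ = (42600·0.1600 + 3840·37.30) / 46440 = 150000/46440 = 3.231 mg/L.
Half-life 1.4 d → k = ln 2 / 1.4 = 0.4951 d⁻¹.
Applying C = C₀e^(−kt): 3.231 × 0.5147 = 1.663 mg/L.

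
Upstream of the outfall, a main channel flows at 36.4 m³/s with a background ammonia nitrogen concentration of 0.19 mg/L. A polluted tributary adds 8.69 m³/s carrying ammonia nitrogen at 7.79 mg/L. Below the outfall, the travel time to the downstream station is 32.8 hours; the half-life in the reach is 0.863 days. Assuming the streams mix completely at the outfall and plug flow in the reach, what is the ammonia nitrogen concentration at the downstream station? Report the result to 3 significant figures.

0.552 mg/L

After mixing, C = (36.40·0.1900 + 8.690·7.790) / 45.09 = 74.61/45.09 = 1.655 mg/L.
Half-life 0.863 d → k = ln 2 / 0.863 = 0.8032 d⁻¹.
Decay over the reach: 1.655·exp(−kt) = 1.655·0.3336 = 0.5521 mg/L.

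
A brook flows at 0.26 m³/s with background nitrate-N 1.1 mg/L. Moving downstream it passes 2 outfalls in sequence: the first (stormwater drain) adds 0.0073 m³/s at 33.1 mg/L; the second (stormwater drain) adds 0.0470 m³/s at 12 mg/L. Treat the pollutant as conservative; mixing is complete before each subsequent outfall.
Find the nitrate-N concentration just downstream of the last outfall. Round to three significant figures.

3.47 mg/L

After outfall 1: Q = 0.2600 + 0.007300 = 0.2673 m³/s; C = (0.2600·1.100 + 0.007300·33.10)/0.2673 = 1.974 mg/L.
After outfall 2: Q = 0.2673 + 0.04700 = 0.3143 m³/s; C = (0.2673·1.974 + 0.04700·12.00)/0.3143 = 3.473 mg/L.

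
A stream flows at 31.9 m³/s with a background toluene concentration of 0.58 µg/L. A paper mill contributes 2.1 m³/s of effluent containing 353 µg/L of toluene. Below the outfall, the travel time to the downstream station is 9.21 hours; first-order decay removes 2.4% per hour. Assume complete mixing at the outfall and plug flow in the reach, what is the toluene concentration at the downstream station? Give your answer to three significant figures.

17.9 µg/L

Conservation of mass: C = (31.90·0.5800 + 2.100·353.0) / 34.00 = 759.8/34.00 = 22.35 µg/L.
2.4%/h lost → k = −ln(1 − 0.024) = 0.02429 h⁻¹.
First-order decay: C = 22.35·exp(−k·t) = 22.35·0.7995 = 17.87 µg/L.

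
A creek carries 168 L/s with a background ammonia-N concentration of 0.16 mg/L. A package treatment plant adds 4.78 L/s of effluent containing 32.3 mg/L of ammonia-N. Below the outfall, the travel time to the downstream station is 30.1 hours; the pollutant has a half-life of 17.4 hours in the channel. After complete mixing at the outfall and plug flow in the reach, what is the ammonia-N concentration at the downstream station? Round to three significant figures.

Mass balance: C = (168.0·0.1600 + 4.780·32.30) / 172.8 = 181.3/172.8 = 1.049 mg/L.
Half-life 17.4 h → k = ln 2 / 17.4 = 0.03984 h⁻¹ = 0.9561 d⁻¹.
Decay over the reach: 1.049·exp(−kt) = 1.049·0.3015 = 0.3163 mg/L.

0.316 mg/L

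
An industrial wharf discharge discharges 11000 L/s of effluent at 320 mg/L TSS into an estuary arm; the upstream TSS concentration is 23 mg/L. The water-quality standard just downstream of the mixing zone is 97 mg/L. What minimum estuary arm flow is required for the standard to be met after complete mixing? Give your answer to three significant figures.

33100 L/s

Set C_mix = 97: (Q·23.00 + 11000·320.0) / (Q + 11000) = 97
→ Q = 11000·(320.0 − 97)/(97 − 23.00) = 33150 L/s.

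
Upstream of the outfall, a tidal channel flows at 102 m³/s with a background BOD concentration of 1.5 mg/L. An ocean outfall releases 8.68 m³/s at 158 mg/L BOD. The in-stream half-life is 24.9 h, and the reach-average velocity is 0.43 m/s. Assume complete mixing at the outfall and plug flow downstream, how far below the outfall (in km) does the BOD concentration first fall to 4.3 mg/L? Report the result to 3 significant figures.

64.7 km

Flow-weighted average: C = (102.0·1.500 + 8.680·158.0) / 110.7 = 1524/110.7 = 13.77 mg/L.
Half-life 24.9 h → k = ln 2 / 24.9 = 0.02784 h⁻¹ = 0.6681 d⁻¹.
Set 13.77·exp(−k·t) = 4.3 → t = ln(13.77/4.3)/k = 150500 s = 41.82 h.
Distance = v·t = 0.43·150500 = 64740 m = 64.74 km.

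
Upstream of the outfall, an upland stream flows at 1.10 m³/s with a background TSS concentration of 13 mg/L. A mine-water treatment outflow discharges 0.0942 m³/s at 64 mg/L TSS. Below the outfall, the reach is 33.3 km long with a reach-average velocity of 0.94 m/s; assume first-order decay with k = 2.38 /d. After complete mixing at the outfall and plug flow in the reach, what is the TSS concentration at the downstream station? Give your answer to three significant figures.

6.42 mg/L

Conservation of mass: C = (1.100·13.00 + 0.09420·64.00) / 1.194 = 20.33/1.194 = 17.02 mg/L.
Travel time t = 33.3·1000 / 0.94 = 35430 s = 9.840 h.
Decay over the reach: 17.02·exp(−kt) = 17.02·0.3769 = 6.416 mg/L.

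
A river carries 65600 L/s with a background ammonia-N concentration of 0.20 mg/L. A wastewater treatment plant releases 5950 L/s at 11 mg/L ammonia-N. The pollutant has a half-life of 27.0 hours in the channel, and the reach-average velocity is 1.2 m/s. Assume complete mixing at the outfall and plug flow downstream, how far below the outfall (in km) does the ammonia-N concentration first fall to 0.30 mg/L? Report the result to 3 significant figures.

Mass balance: C = (65600·0.2000 + 5950·11.00) / 71550 = 78570/71550 = 1.098 mg/L.
Half-life 27.0 h → k = ln 2 / 27.0 = 0.02567 h⁻¹ = 0.6161 d⁻¹.
Set 1.098·exp(−k·t) = 0.30 → t = ln(1.098/0.30)/k = 182000 s = 50.54 h.
Distance = v·t = 1.2·182000 = 218300 m = 218.3 km.

218 km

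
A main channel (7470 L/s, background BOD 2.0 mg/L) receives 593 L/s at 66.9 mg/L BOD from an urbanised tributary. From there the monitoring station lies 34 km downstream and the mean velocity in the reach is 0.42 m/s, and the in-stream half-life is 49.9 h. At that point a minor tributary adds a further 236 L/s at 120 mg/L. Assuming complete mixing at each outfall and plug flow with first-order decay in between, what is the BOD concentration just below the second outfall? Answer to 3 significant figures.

8.23 mg/L

After mixing, C = (7470·2.000 + 593.0·66.90) / 8063 = 54610/8063 = 6.773 mg/L; combined flow 8063 L/s.
Travel time t = 34·1000 / 0.42 = 80950 s = 22.49 h.
Half-life 49.9 h → k = ln 2 / 49.9 = 0.01389 h⁻¹ = 0.3334 d⁻¹.
Applying C = C₀e^(−kt): 6.773 × 0.7317 = 4.956 mg/L.
Second outfall: C = (8063·4.956 + 236.0·120.0)/8299 = 8.228 mg/L.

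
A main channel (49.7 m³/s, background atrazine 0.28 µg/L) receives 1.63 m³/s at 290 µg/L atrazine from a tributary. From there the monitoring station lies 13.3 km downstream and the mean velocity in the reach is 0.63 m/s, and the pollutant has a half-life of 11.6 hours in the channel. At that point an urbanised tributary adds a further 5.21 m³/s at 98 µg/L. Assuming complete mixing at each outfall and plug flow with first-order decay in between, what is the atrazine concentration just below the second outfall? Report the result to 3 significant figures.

15.1 µg/L

After mixing, C = (49.70·0.2800 + 1.630·290.0) / 51.33 = 486.6/51.33 = 9.480 µg/L; combined flow 51.33 m³/s.
Travel time t = 13.3·1000 / 0.63 = 21110 s = 5.864 h.
Half-life 11.6 h → k = ln 2 / 11.6 = 0.05975 h⁻¹ = 1.434 d⁻¹.
After decay, C = 9.480 × e^(−kt) = 9.480 × 0.7044 = 6.678 µg/L.
Second outfall: C = (51.33·6.678 + 5.210·98.00)/56.54 = 15.09 µg/L.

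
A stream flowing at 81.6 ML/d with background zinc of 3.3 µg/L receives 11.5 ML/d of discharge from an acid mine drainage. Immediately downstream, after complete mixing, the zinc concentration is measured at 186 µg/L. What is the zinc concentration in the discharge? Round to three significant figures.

Mass balance: 81.60·3.300 + 11.50·Cₑ = 93.10·186.0
→ Cₑ = (93.10·186.0 − 81.60·3.300) / 11.50 = 1482 µg/L.

1480 µg/L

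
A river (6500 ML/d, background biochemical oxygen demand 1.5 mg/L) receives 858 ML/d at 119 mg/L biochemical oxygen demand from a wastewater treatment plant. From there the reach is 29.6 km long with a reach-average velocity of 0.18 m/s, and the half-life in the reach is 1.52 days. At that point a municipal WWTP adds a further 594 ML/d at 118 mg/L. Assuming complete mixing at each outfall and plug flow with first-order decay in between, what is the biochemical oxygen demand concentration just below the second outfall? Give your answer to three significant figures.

14.7 mg/L

Mass balance: C = (6500·1.500 + 858.0·119.0) / 7358 = 111900/7358 = 15.20 mg/L; combined flow 7358 ML/d.
Travel time t = 29.6·1000 / 0.18 = 164400 s = 45.68 h.
Half-life 1.52 d → k = ln 2 / 1.52 = 0.4560 d⁻¹.
After decay, C = 15.20 × e^(−kt) = 15.20 × 0.4198 = 6.382 mg/L.
At the second outfall, C = (7358·6.382 + 594.0·118.0) / (7358 + 594.0) = 14.72 mg/L.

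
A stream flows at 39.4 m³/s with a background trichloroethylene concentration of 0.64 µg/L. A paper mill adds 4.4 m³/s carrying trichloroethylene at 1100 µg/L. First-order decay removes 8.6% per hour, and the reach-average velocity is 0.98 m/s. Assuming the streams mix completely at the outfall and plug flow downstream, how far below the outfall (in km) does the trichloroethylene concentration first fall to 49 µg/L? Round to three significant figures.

Conservation of mass: C = (39.40·0.6400 + 4.400·1100) / 43.80 = 4865/43.80 = 111.1 µg/L.
8.6%/h lost → k = −ln(1 − 0.086) = 0.08992 h⁻¹.
Set 111.1·exp(−k·t) = 49 → t = ln(111.1/49)/k = 32760 s = 9.101 h.
Distance = v·t = 0.98·32760 = 32110 m = 32.11 km.

32.1 km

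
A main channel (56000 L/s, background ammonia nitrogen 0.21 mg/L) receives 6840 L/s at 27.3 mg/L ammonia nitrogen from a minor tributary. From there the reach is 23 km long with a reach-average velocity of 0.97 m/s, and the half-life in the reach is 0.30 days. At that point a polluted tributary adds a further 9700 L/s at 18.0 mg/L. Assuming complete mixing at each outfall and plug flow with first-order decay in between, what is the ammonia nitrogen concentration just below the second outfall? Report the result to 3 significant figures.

3.86 mg/L

Mass balance: C = (56000·0.2100 + 6840·27.30) / 62840 = 198500/62840 = 3.159 mg/L; combined flow 62840 L/s.
Travel time t = 23·1000 / 0.97 = 23710 s = 6.586 h.
Half-life 0.30 d → k = ln 2 / 0.30 = 2.310 d⁻¹.
First-order decay: C = 3.159·exp(−k·t) = 3.159·0.5304 = 1.675 mg/L.
At the second outfall, C = (62840·1.675 + 9700·18.00) / (62840 + 9700) = 3.858 mg/L.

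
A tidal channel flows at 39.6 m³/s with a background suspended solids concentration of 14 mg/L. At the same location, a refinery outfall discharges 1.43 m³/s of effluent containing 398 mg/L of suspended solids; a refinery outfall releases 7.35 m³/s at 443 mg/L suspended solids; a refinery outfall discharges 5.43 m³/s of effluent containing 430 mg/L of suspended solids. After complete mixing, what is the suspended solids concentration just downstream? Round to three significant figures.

Mixed concentration C = ΣQC/ΣQ = (39.60·14.00 + 1.430·398.0 + 7.350·443.0 + 5.430·430.0) / 53.81 = 6714/53.81 = 124.8 mg/L.

125 mg/L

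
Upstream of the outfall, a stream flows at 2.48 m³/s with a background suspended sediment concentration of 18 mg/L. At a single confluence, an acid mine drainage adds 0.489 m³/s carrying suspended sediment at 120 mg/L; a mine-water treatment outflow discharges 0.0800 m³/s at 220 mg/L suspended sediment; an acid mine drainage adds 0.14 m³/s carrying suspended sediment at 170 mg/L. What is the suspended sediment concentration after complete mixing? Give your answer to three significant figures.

45.4 mg/L

Conservation of mass: C = (2.480·18.00 + 0.4890·120.0 + 0.08000·220.0 + 0.1400·170.0) / 3.189 = 144.7/3.189 = 45.38 mg/L.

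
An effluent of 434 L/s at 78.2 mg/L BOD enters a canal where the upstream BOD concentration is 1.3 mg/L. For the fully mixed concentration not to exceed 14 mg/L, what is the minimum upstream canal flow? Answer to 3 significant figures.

2190 L/s

Set C_mix = 14: (Q·1.300 + 434.0·78.20) / (Q + 434.0) = 14
→ Q = 434.0·(78.20 − 14)/(14 − 1.300) = 2194 L/s.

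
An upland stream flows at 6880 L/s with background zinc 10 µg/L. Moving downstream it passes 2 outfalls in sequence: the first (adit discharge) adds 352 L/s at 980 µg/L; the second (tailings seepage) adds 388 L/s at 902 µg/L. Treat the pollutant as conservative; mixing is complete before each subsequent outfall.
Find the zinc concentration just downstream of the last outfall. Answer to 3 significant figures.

Below outfall 1: Q → 7232 L/s, C = (6880·10.00 + 352.0·980.0)/7232 = 57.21 µg/L.
Below outfall 2: Q → 7620 L/s, C = (7232·57.21 + 388.0·902.0)/7620 = 100.2 µg/L.

100 µg/L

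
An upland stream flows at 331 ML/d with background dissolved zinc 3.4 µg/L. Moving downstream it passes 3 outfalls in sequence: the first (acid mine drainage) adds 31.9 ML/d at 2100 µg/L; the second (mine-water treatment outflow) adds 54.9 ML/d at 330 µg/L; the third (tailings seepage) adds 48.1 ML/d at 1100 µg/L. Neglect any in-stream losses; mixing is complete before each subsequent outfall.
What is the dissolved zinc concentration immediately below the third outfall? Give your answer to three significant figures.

Outfall 1: combined Q = 362.9 ML/d; C = (331.0·3.400 + 31.90·2100)/362.9 = 187.7 µg/L.
Outfall 2: combined Q = 417.8 ML/d; C = (362.9·187.7 + 54.90·330.0)/417.8 = 206.4 µg/L.
Outfall 3: combined Q = 465.9 ML/d; C = (417.8·206.4 + 48.10·1100)/465.9 = 298.7 µg/L.

299 µg/L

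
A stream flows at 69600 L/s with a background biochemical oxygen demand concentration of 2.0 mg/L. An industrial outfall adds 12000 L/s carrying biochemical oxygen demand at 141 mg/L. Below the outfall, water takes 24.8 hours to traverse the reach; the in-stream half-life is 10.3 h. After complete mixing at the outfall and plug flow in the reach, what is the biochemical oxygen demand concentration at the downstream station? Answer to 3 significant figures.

4.23 mg/L

Conservation of mass: C = (69600·2.000 + 12000·141.0) / 81600 = 1831000/81600 = 22.44 mg/L.
Half-life 10.3 h → k = ln 2 / 10.3 = 0.06730 h⁻¹ = 1.615 d⁻¹.
Applying C = C₀e^(−kt): 22.44 × 0.1884 = 4.229 mg/L.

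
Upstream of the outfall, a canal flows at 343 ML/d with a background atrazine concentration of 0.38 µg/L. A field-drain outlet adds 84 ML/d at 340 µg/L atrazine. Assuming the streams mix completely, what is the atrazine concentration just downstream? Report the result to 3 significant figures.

67.2 µg/L

Flow-weighted average: C = (343.0·0.3800 + 84.00·340.0) / 427.0 = 28690/427.0 = 67.19 µg/L.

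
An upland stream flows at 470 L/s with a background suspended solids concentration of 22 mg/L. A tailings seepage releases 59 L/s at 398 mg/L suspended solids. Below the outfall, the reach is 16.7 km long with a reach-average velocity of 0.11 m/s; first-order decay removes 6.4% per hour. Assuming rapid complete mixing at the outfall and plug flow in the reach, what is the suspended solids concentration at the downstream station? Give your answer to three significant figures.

3.93 mg/L

Mass balance: C = (470.0·22.00 + 59.00·398.0) / 529.0 = 33820/529.0 = 63.94 mg/L.
Travel time t = 16.7·1000 / 0.11 = 151800 s = 42.17 h.
6.4%/h lost → k = −ln(1 − 0.064) = 0.06614 h⁻¹.
Applying C = C₀e^(−kt): 63.94 × 0.06147 = 3.930 mg/L.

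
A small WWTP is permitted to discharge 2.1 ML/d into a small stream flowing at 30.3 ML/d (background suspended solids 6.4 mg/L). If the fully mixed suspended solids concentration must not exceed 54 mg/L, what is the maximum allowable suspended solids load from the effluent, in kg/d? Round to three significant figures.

1560 kg/d

Mass balance at the limit: 30.30·6.400 + 2.100·Cₑ = 32.40·54 → Cₑ = 740.8 mg/L.
2.100 ML/d = 0.02431 m³/s. Load = 0.02431 m³/s × 740.8 g/m³ × 86 400 s/d = 1556 kg/d.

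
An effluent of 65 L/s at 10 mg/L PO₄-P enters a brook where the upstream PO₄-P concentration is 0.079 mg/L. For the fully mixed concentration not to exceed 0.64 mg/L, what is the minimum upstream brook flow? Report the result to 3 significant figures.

Set C_mix = 0.64: (Q·0.07900 + 65.00·10.00) / (Q + 65.00) = 0.64
→ Q = 65.00·(10.00 − 0.64)/(0.64 − 0.07900) = 1084 L/s.

1080 L/s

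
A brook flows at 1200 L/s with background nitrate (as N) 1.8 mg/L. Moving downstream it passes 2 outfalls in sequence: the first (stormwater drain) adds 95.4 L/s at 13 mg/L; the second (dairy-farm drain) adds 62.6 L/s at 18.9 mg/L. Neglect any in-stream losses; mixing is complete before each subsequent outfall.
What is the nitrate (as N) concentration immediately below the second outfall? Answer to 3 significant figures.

3.38 mg/L

After outfall 1: Q = 1200 + 95.40 = 1295 L/s; C = (1200·1.800 + 95.40·13.00)/1295 = 2.625 mg/L.
After outfall 2: Q = 1295 + 62.60 = 1358 L/s; C = (1295·2.625 + 62.60·18.90)/1358 = 3.375 mg/L.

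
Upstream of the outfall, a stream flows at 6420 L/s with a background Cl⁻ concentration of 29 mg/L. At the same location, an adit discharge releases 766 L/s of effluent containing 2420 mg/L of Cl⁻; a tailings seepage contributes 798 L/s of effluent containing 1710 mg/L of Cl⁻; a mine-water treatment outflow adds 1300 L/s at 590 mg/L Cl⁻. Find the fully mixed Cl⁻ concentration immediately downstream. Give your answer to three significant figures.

449 mg/L

Conservation of mass: C = (6420·29.00 + 766.0·2420 + 798.0·1710 + 1300·590.0) / 9284 = 4171000/9284 = 449.3 mg/L.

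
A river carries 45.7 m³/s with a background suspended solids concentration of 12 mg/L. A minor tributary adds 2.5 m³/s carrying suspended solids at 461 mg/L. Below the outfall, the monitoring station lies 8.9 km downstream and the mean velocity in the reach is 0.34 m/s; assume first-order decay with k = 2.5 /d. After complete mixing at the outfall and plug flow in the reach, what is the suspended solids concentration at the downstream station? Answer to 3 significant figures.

Mass balance: C = (45.70·12.00 + 2.500·461.0) / 48.20 = 1701/48.20 = 35.29 mg/L.
Travel time t = 8.9·1000 / 0.34 = 26180 s = 7.271 h.
Applying C = C₀e^(−kt): 35.29 × 0.4689 = 16.55 mg/L.

16.5 mg/L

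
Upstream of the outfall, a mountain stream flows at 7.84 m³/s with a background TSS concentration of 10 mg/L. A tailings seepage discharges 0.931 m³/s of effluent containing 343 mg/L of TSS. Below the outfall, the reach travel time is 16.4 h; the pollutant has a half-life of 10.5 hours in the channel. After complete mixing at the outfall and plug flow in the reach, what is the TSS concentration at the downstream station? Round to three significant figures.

Flow-weighted average: C = (7.840·10.00 + 0.9310·343.0) / 8.771 = 397.7/8.771 = 45.35 mg/L.
Half-life 10.5 h → k = ln 2 / 10.5 = 0.06601 h⁻¹ = 1.584 d⁻¹.
Decay over the reach: 45.35·exp(−kt) = 45.35·0.3387 = 15.36 mg/L.

15.4 mg/L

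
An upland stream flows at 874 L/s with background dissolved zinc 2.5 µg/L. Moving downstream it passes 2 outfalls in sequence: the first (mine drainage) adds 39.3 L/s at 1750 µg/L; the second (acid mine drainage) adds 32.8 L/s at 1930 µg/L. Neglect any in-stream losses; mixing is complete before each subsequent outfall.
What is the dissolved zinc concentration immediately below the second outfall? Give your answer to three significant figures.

Below outfall 1: Q → 913.3 L/s, C = (874.0·2.500 + 39.30·1750)/913.3 = 77.70 µg/L.
Below outfall 2: Q → 946.1 L/s, C = (913.3·77.70 + 32.80·1930)/946.1 = 141.9 µg/L.

142 µg/L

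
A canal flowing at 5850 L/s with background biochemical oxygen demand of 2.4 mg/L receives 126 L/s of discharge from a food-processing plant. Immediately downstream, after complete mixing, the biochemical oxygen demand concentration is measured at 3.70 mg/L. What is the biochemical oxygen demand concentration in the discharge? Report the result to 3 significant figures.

Mass balance: 5850·2.400 + 126.0·Cₑ = 5976·3.700
→ Cₑ = (5976·3.700 − 5850·2.400) / 126.0 = 64.06 mg/L.

64.1 mg/L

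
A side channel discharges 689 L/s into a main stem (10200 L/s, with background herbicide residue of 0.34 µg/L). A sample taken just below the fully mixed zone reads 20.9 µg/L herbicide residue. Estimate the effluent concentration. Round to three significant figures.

Mass balance: 10200·0.3400 + 689.0·Cₑ = 10890·20.90
→ Cₑ = (10890·20.90 − 10200·0.3400) / 689.0 = 325.3 µg/L.

325 µg/L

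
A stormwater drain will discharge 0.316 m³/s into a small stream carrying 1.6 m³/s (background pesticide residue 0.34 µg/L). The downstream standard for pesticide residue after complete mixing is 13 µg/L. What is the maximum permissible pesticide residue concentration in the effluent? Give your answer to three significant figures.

77.1 µg/L

At the limit, (Qr·Cr + Qe·Cₑ)/(Qr + Qe) = 13:
Cₑ = (1.916·13 − 1.600·0.3400) / 0.3160 = 77.10 µg/L.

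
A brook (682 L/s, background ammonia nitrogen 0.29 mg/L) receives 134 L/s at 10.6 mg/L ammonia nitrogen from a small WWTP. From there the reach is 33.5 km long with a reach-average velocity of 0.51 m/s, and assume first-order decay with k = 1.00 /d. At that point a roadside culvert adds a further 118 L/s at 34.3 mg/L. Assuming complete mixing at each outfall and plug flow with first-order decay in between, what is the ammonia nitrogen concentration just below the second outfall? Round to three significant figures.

Mass balance: C = (682.0·0.2900 + 134.0·10.60) / 816.0 = 1618/816.0 = 1.983 mg/L; combined flow 816.0 L/s.
Travel time t = 33.5·1000 / 0.51 = 65690 s = 18.25 h.
First-order decay: C = 1.983·exp(−k·t) = 1.983·0.4675 = 0.9272 mg/L.
Second outfall: C = (816.0·0.9272 + 118.0·34.30)/934.0 = 5.143 mg/L.

5.14 mg/L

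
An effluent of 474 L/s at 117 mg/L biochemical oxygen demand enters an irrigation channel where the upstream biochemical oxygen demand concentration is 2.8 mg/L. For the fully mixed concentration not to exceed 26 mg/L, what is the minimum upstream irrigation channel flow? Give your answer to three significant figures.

1860 L/s

Set C_mix = 26: (Q·2.800 + 474.0·117.0) / (Q + 474.0) = 26
→ Q = 474.0·(117.0 − 26)/(26 − 2.800) = 1859 L/s.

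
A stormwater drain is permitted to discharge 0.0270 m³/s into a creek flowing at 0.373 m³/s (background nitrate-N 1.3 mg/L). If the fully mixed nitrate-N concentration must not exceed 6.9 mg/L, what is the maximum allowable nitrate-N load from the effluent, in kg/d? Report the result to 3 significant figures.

Mass balance at the limit: 0.3730·1.300 + 0.02700·Cₑ = 0.4000·6.9 → Cₑ = 84.26 mg/L.
Load = 0.02700 m³/s × 84.26 g/m³ × 86 400 s/d = 196.6 kg/d.

197 kg/d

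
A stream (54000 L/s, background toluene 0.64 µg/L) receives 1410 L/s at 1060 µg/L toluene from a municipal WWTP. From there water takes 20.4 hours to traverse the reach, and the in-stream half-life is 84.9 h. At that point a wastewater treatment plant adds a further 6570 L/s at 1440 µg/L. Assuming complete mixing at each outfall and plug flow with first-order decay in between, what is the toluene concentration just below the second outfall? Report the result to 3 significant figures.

Conservation of mass: C = (54000·0.6400 + 1410·1060) / 55410 = 1529000/55410 = 27.60 µg/L; combined flow 55410 L/s.
Half-life 84.9 h → k = ln 2 / 84.9 = 0.008164 h⁻¹ = 0.1959 d⁻¹.
Applying C = C₀e^(−kt): 27.60 × 0.8466 = 23.36 µg/L.
At the second outfall, C = (55410·23.36 + 6570·1440) / (55410 + 6570) = 173.5 µg/L.

174 µg/L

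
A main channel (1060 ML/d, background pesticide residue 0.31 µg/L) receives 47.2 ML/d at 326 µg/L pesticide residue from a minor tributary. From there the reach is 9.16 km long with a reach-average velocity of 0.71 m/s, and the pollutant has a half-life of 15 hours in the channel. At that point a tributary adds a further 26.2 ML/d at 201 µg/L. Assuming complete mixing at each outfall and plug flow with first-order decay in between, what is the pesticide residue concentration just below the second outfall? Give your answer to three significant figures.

16.4 µg/L

Mass balance: C = (1060·0.3100 + 47.20·326.0) / 1107 = 15720/1107 = 14.19 µg/L; combined flow 1107 ML/d.
Travel time t = 9.16·1000 / 0.71 = 12900 s = 3.584 h.
Half-life 15 h → k = ln 2 / 15 = 0.04621 h⁻¹ = 1.109 d⁻¹.
Decay over the reach: 14.19·exp(−kt) = 14.19·0.8474 = 12.03 µg/L.
Second outfall: C = (1107·12.03 + 26.20·201.0)/1133 = 16.40 µg/L.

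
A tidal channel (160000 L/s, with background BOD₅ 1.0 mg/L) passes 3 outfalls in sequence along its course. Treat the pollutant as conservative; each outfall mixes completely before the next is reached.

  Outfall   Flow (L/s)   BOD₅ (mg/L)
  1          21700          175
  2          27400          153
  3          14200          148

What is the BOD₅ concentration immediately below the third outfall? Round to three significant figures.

45.9 mg/L

Below outfall 1: Q → 181700 L/s, C = (160000·1.000 + 21700·175.0)/181700 = 21.78 mg/L.
Below outfall 2: Q → 209100 L/s, C = (181700·21.78 + 27400·153.0)/209100 = 38.98 mg/L.
Below outfall 3: Q → 223300 L/s, C = (209100·38.98 + 14200·148.0)/223300 = 45.91 mg/L.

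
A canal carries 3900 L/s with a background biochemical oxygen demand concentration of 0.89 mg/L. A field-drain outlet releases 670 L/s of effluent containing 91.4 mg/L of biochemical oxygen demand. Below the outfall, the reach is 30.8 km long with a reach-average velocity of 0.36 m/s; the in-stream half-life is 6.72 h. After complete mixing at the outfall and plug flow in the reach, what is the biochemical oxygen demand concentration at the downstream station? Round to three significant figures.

Conservation of mass: C = (3900·0.8900 + 670.0·91.40) / 4570 = 64710/4570 = 14.16 mg/L.
Travel time t = 30.8·1000 / 0.36 = 85560 s = 23.77 h.
Half-life 6.72 h → k = ln 2 / 6.72 = 0.1031 h⁻¹ = 2.476 d⁻¹.
Decay over the reach: 14.16·exp(−kt) = 14.16·0.08618 = 1.220 mg/L.

1.22 mg/L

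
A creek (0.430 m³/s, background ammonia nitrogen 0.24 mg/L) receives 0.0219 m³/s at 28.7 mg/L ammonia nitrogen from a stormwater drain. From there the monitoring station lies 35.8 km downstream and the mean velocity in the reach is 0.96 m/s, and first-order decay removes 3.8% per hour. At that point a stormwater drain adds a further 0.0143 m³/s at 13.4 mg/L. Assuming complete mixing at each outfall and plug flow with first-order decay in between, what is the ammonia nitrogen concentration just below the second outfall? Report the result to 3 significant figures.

1.46 mg/L

Flow-weighted average: C = (0.4300·0.2400 + 0.02190·28.70) / 0.4519 = 0.7317/0.4519 = 1.619 mg/L; combined flow 0.4519 m³/s.
Travel time t = 35.8·1000 / 0.96 = 37290 s = 10.36 h.
3.8%/h lost → k = −ln(1 − 0.038) = 0.03874 h⁻¹.
First-order decay: C = 1.619·exp(−k·t) = 1.619·0.6694 = 1.084 mg/L.
At the second outfall, C = (0.4519·1.084 + 0.01430·13.40) / (0.4519 + 0.01430) = 1.462 mg/L.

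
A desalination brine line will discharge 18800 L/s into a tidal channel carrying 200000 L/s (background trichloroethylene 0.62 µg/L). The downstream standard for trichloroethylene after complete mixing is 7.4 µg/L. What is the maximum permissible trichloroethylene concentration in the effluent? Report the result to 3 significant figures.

79.5 µg/L

At the limit, (Qr·Cr + Qe·Cₑ)/(Qr + Qe) = 7.4:
Cₑ = (218800·7.4 − 200000·0.6200) / 18800 = 79.53 µg/L.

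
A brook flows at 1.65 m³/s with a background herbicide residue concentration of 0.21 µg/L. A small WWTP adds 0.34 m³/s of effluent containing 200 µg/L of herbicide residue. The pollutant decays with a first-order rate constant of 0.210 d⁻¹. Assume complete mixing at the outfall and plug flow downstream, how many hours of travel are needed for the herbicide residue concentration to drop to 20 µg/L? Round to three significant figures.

61.8 h

Mass balance: C = (1.650·0.2100 + 0.3400·200.0) / 1.990 = 68.35/1.990 = 34.34 µg/L.
34.34·exp(−k·t) = 20 → t = ln(34.34/20)/k = 222500 s = 61.80 h.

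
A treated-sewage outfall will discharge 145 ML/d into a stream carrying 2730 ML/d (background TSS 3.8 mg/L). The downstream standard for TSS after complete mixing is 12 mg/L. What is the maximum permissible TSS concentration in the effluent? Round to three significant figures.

At the limit, (Qr·Cr + Qe·Cₑ)/(Qr + Qe) = 12:
Cₑ = (2875·12 − 2730·3.800) / 145.0 = 166.4 mg/L.

166 mg/L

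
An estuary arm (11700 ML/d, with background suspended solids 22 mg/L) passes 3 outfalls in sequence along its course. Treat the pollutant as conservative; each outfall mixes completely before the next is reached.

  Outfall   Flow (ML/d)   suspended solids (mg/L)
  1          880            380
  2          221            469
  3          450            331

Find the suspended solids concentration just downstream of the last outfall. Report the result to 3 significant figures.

After outfall 1: Q = 11700 + 880.0 = 12580 ML/d; C = (11700·22.00 + 880.0·380.0)/12580 = 47.04 mg/L.
After outfall 2: Q = 12580 + 221.0 = 12800 ML/d; C = (12580·47.04 + 221.0·469.0)/12800 = 54.33 mg/L.
After outfall 3: Q = 12800 + 450.0 = 13250 ML/d; C = (12800·54.33 + 450.0·331.0)/13250 = 63.72 mg/L.

63.7 mg/L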